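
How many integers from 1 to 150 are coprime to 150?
40

150 = 2 × 3 × 5^2
φ(n) = n × ∏(1 - 1/p) for each prime p dividing n
φ(150) = 150 × (1 - 1/2) × (1 - 1/3) × (1 - 1/5) = 40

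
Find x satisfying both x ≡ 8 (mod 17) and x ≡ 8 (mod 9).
8

Using Chinese Remainder Theorem:
M = 17 × 9 = 153
M1 = 9, M2 = 17
y1 = 9^(-1) mod 17 = 2
y2 = 17^(-1) mod 9 = 8
x = (8×9×2 + 8×17×8) mod 153 = 8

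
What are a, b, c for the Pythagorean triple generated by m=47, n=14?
(2013, 1316, 2405)

Euclid's formula: a = m² - n², b = 2mn, c = m² + n²
m = 47, n = 14
a = 47² - 14² = 2209 - 196 = 2013
b = 2 × 47 × 14 = 1316
c = 47² + 14² = 2209 + 196 = 2405
Verification: 2013² + 1316² = 4052169 + 1731856 = 5784025 = 2405² ✓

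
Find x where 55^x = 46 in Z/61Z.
34

Baby-step giant-step with step n = ⌈√61⌉ = 8.
Baby steps 55^j mod 61 (j:value) for j=0..7: 0:1, 1:55, 2:36, 3:28, 4:15, 5:32, 6:52, 7:54.
Giant-step multiplier: 55^(-8) ≡ 55^(60-8) = 55^52 ≡ 16 (mod 61).
Giant steps γ_i = 46·16^i mod 61: γ_0=46, γ_1=4, γ_2=3, γ_3=48, γ_4=36 (in table at j=2).
x = i·n + j = 4·8 + 2 = 34.
Check: 55^34 ≡ 46 (mod 61).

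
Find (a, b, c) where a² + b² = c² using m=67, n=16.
(4233, 2144, 4745)

Euclid's formula: a = m² - n², b = 2mn, c = m² + n²
m = 67, n = 16
a = 67² - 16² = 4489 - 256 = 4233
b = 2 × 67 × 16 = 2144
c = 67² + 16² = 4489 + 256 = 4745
Verification: 4233² + 2144² = 17918289 + 4596736 = 22515025 = 4745² ✓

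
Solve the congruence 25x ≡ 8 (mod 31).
x ≡ 9 (mod 31)

gcd(25, 31) = 1, which divides 8, so solutions exist.
Find 25^(-1) mod 31 by the extended Euclidean algorithm:
31 = 1 × 25 + 6  ⟹  6 = (1)·31 + (-1)·25
25 = 4 × 6 + 1  ⟹  1 = (-4)·31 + (5)·25
So (5)·25 ≡ 1 (mod 31), i.e. 25^(-1) ≡ 5 (mod 31).
x ≡ 5 × 8 = 40 ≡ 9 (mod 31).
Check: 25 × 9 = 225 ≡ 8 (mod 31).
Unique solution: x ≡ 9 (mod 31)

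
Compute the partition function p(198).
3345365983698

p(n) counts ways to write n as a sum of positive integers (order ignored).
Euler's pentagonal recurrence: p(k) = p(k-1) + p(k-2) - p(k-5) - p(k-7) + p(k-12) + p(k-15) - ... (offsets j(3j∓1)/2, signs ++--, p(0)=1, p(<0)=0).
DP table for k = 0..197: p(0)=1, p(1)=1, p(2)=2, p(3)=3, p(4)=5, p(5)=7, p(6)=11, p(7)=15, p(8)=22, p(9)=30, p(10)=42, p(11)=56, p(12)=77, p(13)=101, p(14)=135, p(15)=176, p(16)=231, p(17)=297, p(18)=385, p(19)=490, p(20)=627, p(21)=792, p(22)=1002, p(23)=1255, p(24)=1575, p(25)=1958, p(26)=2436, p(27)=3010, p(28)=3718, p(29)=4565, p(30)=5604, p(31)=6842, p(32)=8349, p(33)=10143, p(34)=12310, p(35)=14883, p(36)=17977, p(37)=21637, p(38)=26015, p(39)=31185, p(40)=37338, p(41)=44583, p(42)=53174, p(43)=63261, p(44)=75175, p(45)=89134, p(46)=105558, p(47)=124754, p(48)=147273, p(49)=173525, p(50)=204226, p(51)=239943, p(52)=281589, p(53)=329931, p(54)=386155, p(55)=451276, p(56)=526823, p(57)=614154, p(58)=715220, p(59)=831820, p(60)=966467, p(61)=1121505, p(62)=1300156, p(63)=1505499, p(64)=1741630, p(65)=2012558, p(66)=2323520, p(67)=2679689, p(68)=3087735, p(69)=3554345, p(70)=4087968, p(71)=4697205, p(72)=5392783, p(73)=6185689, p(74)=7089500, p(75)=8118264, p(76)=9289091, p(77)=10619863, p(78)=12132164, p(79)=13848650, p(80)=15796476, p(81)=18004327, p(82)=20506255, p(83)=23338469, p(84)=26543660, p(85)=30167357, p(86)=34262962, p(87)=38887673, p(88)=44108109, p(89)=49995925, p(90)=56634173, p(91)=64112359, p(92)=72533807, p(93)=82010177, p(94)=92669720, p(95)=104651419, p(96)=118114304, p(97)=133230930, p(98)=150198136, p(99)=169229875, p(100)=190569292, p(101)=214481126, p(102)=241265379, p(103)=271248950, p(104)=304801365, p(105)=342325709, p(106)=384276336, p(107)=431149389, p(108)=483502844, p(109)=541946240, p(110)=607163746, p(111)=679903203, p(112)=761002156, p(113)=851376628, p(114)=952050665, p(115)=1064144451, p(116)=1188908248, p(117)=1327710076, p(118)=1482074143, p(119)=1653668665, p(120)=1844349560, p(121)=2056148051, p(122)=2291320912, p(123)=2552338241, p(124)=2841940500, p(125)=3163127352, p(126)=3519222692, p(127)=3913864295, p(128)=4351078600, p(129)=4835271870, p(130)=5371315400, p(131)=5964539504, p(132)=6620830889, p(133)=7346629512, p(134)=8149040695, p(135)=9035836076, p(136)=10015581680, p(137)=11097645016, p(138)=12292341831, p(139)=13610949895, p(140)=15065878135, p(141)=16670689208, p(142)=18440293320, p(143)=20390982757, p(144)=22540654445, p(145)=24908858009, p(146)=27517052599, p(147)=30388671978, p(148)=33549419497, p(149)=37027355200, p(150)=40853235313, p(151)=45060624582, p(152)=49686288421, p(153)=54770336324, p(154)=60356673280, p(155)=66493182097, p(156)=73232243759, p(157)=80630964769, p(158)=88751778802, p(159)=97662728555, p(160)=107438159466, p(161)=118159068427, p(162)=129913904637, p(163)=142798995930, p(164)=156919475295, p(165)=172389800255, p(166)=189334822579, p(167)=207890420102, p(168)=228204732751, p(169)=250438925115, p(170)=274768617130, p(171)=301384802048, p(172)=330495499613, p(173)=362326859895, p(174)=397125074750, p(175)=435157697830, p(176)=476715857290, p(177)=522115831195, p(178)=571701605655, p(179)=625846753120, p(180)=684957390936, p(181)=749474411781, p(182)=819876908323, p(183)=896684817527, p(184)=980462880430, p(185)=1071823774337, p(186)=1171432692373, p(187)=1280011042268, p(188)=1398341745571, p(189)=1527273599625, p(190)=1667727404093, p(191)=1820701100652, p(192)=1987276856363, p(193)=2168627105469, p(194)=2366022741845, p(195)=2580840212973, p(196)=2814570987591, p(197)=3068829878530.
Final step: p(198) = p(197) + p(196) - p(193) - p(191) + p(186) + p(183) - p(176) - p(172) + p(163) + p(158) - p(147) - p(141) + p(128) + p(121) - p(106) - p(98) + p(81) + p(72) - p(53) - p(43) + p(22) + p(11)
= 3068829878530 + 2814570987591 - 2168627105469 - 1820701100652 + 1171432692373 + 896684817527 - 476715857290 - 330495499613 + 142798995930 + 88751778802 - 30388671978 - 16670689208 + 4351078600 + 2056148051 - 384276336 - 150198136 + 18004327 + 5392783 - 329931 - 63261 + 1002 + 56
= 3345365983698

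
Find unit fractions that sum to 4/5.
1/2 + 1/4 + 1/20

Greedy algorithm:
4/5: ceiling(5/4) = 2, use 1/2
3/10: ceiling(10/3) = 4, use 1/4
1/20: ceiling(20/1) = 20, use 1/20
Result: 4/5 = 1/2 + 1/4 + 1/20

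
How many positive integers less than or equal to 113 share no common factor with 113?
112

113 = 113
φ(n) = n × ∏(1 - 1/p) for each prime p dividing n
φ(113) = 113 × (1 - 1/113) = 112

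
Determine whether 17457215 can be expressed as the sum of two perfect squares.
Not possible

Factorization: 17457215 = 5 × 17 × 59^3
By Fermat: n is sum of two squares iff every prime p ≡ 3 (mod 4) appears to even power.
Prime(s) ≡ 3 (mod 4) with odd exponent: [(59, 3)]
Therefore 17457215 cannot be expressed as a² + b².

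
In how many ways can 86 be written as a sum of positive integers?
34262962

p(n) counts ways to write n as a sum of positive integers (order ignored).
Euler's pentagonal recurrence: p(k) = p(k-1) + p(k-2) - p(k-5) - p(k-7) + p(k-12) + p(k-15) - ... (offsets j(3j∓1)/2, signs ++--, p(0)=1, p(<0)=0).
DP table for k = 0..85: p(0)=1, p(1)=1, p(2)=2, p(3)=3, p(4)=5, p(5)=7, p(6)=11, p(7)=15, p(8)=22, p(9)=30, p(10)=42, p(11)=56, p(12)=77, p(13)=101, p(14)=135, p(15)=176, p(16)=231, p(17)=297, p(18)=385, p(19)=490, p(20)=627, p(21)=792, p(22)=1002, p(23)=1255, p(24)=1575, p(25)=1958, p(26)=2436, p(27)=3010, p(28)=3718, p(29)=4565, p(30)=5604, p(31)=6842, p(32)=8349, p(33)=10143, p(34)=12310, p(35)=14883, p(36)=17977, p(37)=21637, p(38)=26015, p(39)=31185, p(40)=37338, p(41)=44583, p(42)=53174, p(43)=63261, p(44)=75175, p(45)=89134, p(46)=105558, p(47)=124754, p(48)=147273, p(49)=173525, p(50)=204226, p(51)=239943, p(52)=281589, p(53)=329931, p(54)=386155, p(55)=451276, p(56)=526823, p(57)=614154, p(58)=715220, p(59)=831820, p(60)=966467, p(61)=1121505, p(62)=1300156, p(63)=1505499, p(64)=1741630, p(65)=2012558, p(66)=2323520, p(67)=2679689, p(68)=3087735, p(69)=3554345, p(70)=4087968, p(71)=4697205, p(72)=5392783, p(73)=6185689, p(74)=7089500, p(75)=8118264, p(76)=9289091, p(77)=10619863, p(78)=12132164, p(79)=13848650, p(80)=15796476, p(81)=18004327, p(82)=20506255, p(83)=23338469, p(84)=26543660, p(85)=30167357.
Final step: p(86) = p(85) + p(84) - p(81) - p(79) + p(74) + p(71) - p(64) - p(60) + p(51) + p(46) - p(35) - p(29) + p(16) + p(9)
= 30167357 + 26543660 - 18004327 - 13848650 + 7089500 + 4697205 - 1741630 - 966467 + 239943 + 105558 - 14883 - 4565 + 231 + 30
= 34262962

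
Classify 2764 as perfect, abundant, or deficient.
deficient

Proper divisors of 2764: sum = 1 + 2 + 4 + 691 + 1382 = 2080
Since 2080 < 2764, 2764 is deficient.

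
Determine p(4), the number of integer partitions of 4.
5

p(n) counts ways to write n as a sum of positive integers (order ignored).
Examples: 4; 3 + 1; 2 + 2; 2 + 1 + 1; 1 + 1 + 1 + 1
p(4) = 5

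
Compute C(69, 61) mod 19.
1

Using Lucas' theorem:
Write n=69 and k=61 in base 19:
n in base 19: [3, 12]
k in base 19: [3, 4]
C(69,61) mod 19 = ∏ C(n_i, k_i) mod 19
Digit binomials (mod 19): C(3,3) = 1; C(12,4) = 495 ≡ 1
Product: 1 × 1 = 1 ≡ 1 (mod 19)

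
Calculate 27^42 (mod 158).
67

Repeated squaring. Binary of 42 = 101010.
27^1 ≡ 27 (mod 158); 27^2 ≡ 97 (mod 158); 27^4 ≡ 87 (mod 158); 27^8 ≡ 143 (mod 158); 27^16 ≡ 67 (mod 158); 27^32 ≡ 65 (mod 158)
27^42 = 27^2 × 27^8 × 27^32 ≡ 67 (mod 158)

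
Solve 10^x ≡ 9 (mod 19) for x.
10

Baby-step giant-step with step n = ⌈√19⌉ = 5.
Baby steps 10^j mod 19 (j:value) for j=0..4: 0:1, 1:10, 2:5, 3:12, 4:6.
Giant-step multiplier: 10^(-5) ≡ 10^(18-5) = 10^13 ≡ 13 (mod 19).
Giant steps γ_i = 9·13^i mod 19: γ_0=9, γ_1=3, γ_2=1 (in table at j=0).
x = i·n + j = 2·5 + 0 = 10.
Check: 10^10 ≡ 9 (mod 19).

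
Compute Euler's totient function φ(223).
222

223 = 223
φ(n) = n × ∏(1 - 1/p) for each prime p dividing n
φ(223) = 223 × (1 - 1/223) = 222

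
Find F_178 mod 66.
43

Matrix identity: Q^n = [[F_(n+1), F_n], [F_n, F_(n-1)]] with Q = [[1,1],[1,0]].
n = 178 = 10110010₂. Square-and-multiply, entries mod 66:
Q^1 = [[1,1],[1,0]]
Q^2 = (Q^1)² = [[2,1],[1,1]]
Q^5 = (Q^2)²·Q = [[8,5],[5,3]]
Q^11 = (Q^5)²·Q = [[12,23],[23,55]]
Q^22 = (Q^11)² = [[13,23],[23,56]]
Q^44 = (Q^22)² = [[38,3],[3,35]]
Q^89 = (Q^44)²·Q = [[22,1],[1,21]]
Q^178 = (Q^89)² = [[23,43],[43,46]]
F_178 mod 66 = Q^178[0][1] = 43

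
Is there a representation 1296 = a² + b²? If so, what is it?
0² + 36² (a=0, b=36)

Factorization: 1296 = 2^4 × 3^4
By Fermat: n is sum of two squares iff every prime p ≡ 3 (mod 4) appears to even power.
All primes ≡ 3 (mod 4) appear to even power.
Search a = 0, 1, 2, … for 1296 - a² a perfect square: first hit at a = 0: 1296 - 0 = 1296 = 36².
1296 = 0² + 36² = 0 + 1296 ✓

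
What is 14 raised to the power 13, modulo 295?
259

Repeated squaring. Binary of 13 = 1101.
14^1 ≡ 14 (mod 295); 14^2 ≡ 196 (mod 295); 14^4 ≡ 66 (mod 295); 14^8 ≡ 226 (mod 295)
14^13 = 14^1 × 14^4 × 14^8 ≡ 259 (mod 295)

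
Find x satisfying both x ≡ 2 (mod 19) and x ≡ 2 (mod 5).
2

Using Chinese Remainder Theorem:
M = 19 × 5 = 95
M1 = 5, M2 = 19
y1 = 5^(-1) mod 19 = 4
y2 = 19^(-1) mod 5 = 4
x = (2×5×4 + 2×19×4) mod 95 = 2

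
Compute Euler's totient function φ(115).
88

115 = 5 × 23
φ(n) = n × ∏(1 - 1/p) for each prime p dividing n
φ(115) = 115 × (1 - 1/5) × (1 - 1/23) = 88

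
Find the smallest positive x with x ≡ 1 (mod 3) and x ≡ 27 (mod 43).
70

Using Chinese Remainder Theorem:
M = 3 × 43 = 129
M1 = 43, M2 = 3
y1 = 43^(-1) mod 3 = 1
y2 = 3^(-1) mod 43 = 29
x = (1×43×1 + 27×3×29) mod 129 = 70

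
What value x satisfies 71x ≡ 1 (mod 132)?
119

gcd(71, 132) = 1, so the inverse exists.
Extended Euclidean algorithm on (132, 71):
132 = 1 × 71 + 61  ⟹  61 = (1)·132 + (-1)·71
71 = 1 × 61 + 10  ⟹  10 = (-1)·132 + (2)·71
61 = 6 × 10 + 1  ⟹  1 = (7)·132 + (-13)·71
So (-13)·71 ≡ 1 (mod 132), i.e. 71^(-1) ≡ -13 ≡ 119 (mod 132).
Check: 71 × 119 = 8449 ≡ 1 (mod 132)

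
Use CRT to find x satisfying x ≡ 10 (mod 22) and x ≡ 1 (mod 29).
494

Using Chinese Remainder Theorem:
M = 22 × 29 = 638
M1 = 29, M2 = 22
y1 = 29^(-1) mod 22 = 19
y2 = 22^(-1) mod 29 = 4
x = (10×29×19 + 1×22×4) mod 638 = 494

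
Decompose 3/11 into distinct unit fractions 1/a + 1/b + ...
1/4 + 1/44

Greedy algorithm:
3/11: ceiling(11/3) = 4, use 1/4
1/44: ceiling(44/1) = 44, use 1/44
Result: 3/11 = 1/4 + 1/44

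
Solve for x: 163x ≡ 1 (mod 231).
214

gcd(163, 231) = 1, so the inverse exists.
Extended Euclidean algorithm on (231, 163):
231 = 1 × 163 + 68  ⟹  68 = (1)·231 + (-1)·163
163 = 2 × 68 + 27  ⟹  27 = (-2)·231 + (3)·163
68 = 2 × 27 + 14  ⟹  14 = (5)·231 + (-7)·163
27 = 1 × 14 + 13  ⟹  13 = (-7)·231 + (10)·163
14 = 1 × 13 + 1  ⟹  1 = (12)·231 + (-17)·163
So (-17)·163 ≡ 1 (mod 231), i.e. 163^(-1) ≡ -17 ≡ 214 (mod 231).
Check: 163 × 214 = 34882 ≡ 1 (mod 231)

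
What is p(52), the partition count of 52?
281589

p(n) counts ways to write n as a sum of positive integers (order ignored).
Euler's pentagonal recurrence: p(k) = p(k-1) + p(k-2) - p(k-5) - p(k-7) + p(k-12) + p(k-15) - ... (offsets j(3j∓1)/2, signs ++--, p(0)=1, p(<0)=0).
DP table for k = 0..51: p(0)=1, p(1)=1, p(2)=2, p(3)=3, p(4)=5, p(5)=7, p(6)=11, p(7)=15, p(8)=22, p(9)=30, p(10)=42, p(11)=56, p(12)=77, p(13)=101, p(14)=135, p(15)=176, p(16)=231, p(17)=297, p(18)=385, p(19)=490, p(20)=627, p(21)=792, p(22)=1002, p(23)=1255, p(24)=1575, p(25)=1958, p(26)=2436, p(27)=3010, p(28)=3718, p(29)=4565, p(30)=5604, p(31)=6842, p(32)=8349, p(33)=10143, p(34)=12310, p(35)=14883, p(36)=17977, p(37)=21637, p(38)=26015, p(39)=31185, p(40)=37338, p(41)=44583, p(42)=53174, p(43)=63261, p(44)=75175, p(45)=89134, p(46)=105558, p(47)=124754, p(48)=147273, p(49)=173525, p(50)=204226, p(51)=239943.
Final step: p(52) = p(51) + p(50) - p(47) - p(45) + p(40) + p(37) - p(30) - p(26) + p(17) + p(12) - p(1)
= 239943 + 204226 - 124754 - 89134 + 37338 + 21637 - 5604 - 2436 + 297 + 77 - 1
= 281589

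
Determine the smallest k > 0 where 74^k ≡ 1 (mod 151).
75

151 is prime, so ord(74) divides φ(151) = 150.
Divisors of 150: 1, 2, 3, 5, 6, 10, 15, 25, 30, 50, 75, 150.
Repeated squaring: 74^1 ≡ 74, 74^2 ≡ 40, 74^4 ≡ 90, 74^8 ≡ 97, 74^16 ≡ 47, 74^32 ≡ 95, 74^64 ≡ 116, 74^128 ≡ 17 (mod 151).
Test 74^d mod 151 for each divisor d in increasing order:
74^1 ≡ 74
74^2 ≡ 40
74^3 = 74^2·74^1 ≡ 91
74^5 = 74^4·74^1 ≡ 16
74^6 = 74^4·74^2 ≡ 127
74^10 = 74^8·74^2 ≡ 105
74^15 = 74^8·74^4·74^2·74^1 ≡ 19
74^25 = 74^16·74^8·74^1 ≡ 32
74^30 = 74^16·74^8·74^4·74^2 ≡ 59
74^50 = 74^32·74^16·74^2 ≡ 118
74^75 = 74^64·74^8·74^2·74^1 ≡ 1  ← first divisor giving 1
The order is 75.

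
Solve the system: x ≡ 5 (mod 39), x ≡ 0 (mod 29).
551

Using Chinese Remainder Theorem:
M = 39 × 29 = 1131
M1 = 29, M2 = 39
y1 = 29^(-1) mod 39 = 35
y2 = 39^(-1) mod 29 = 3
x = (5×29×35 + 0×39×3) mod 1131 = 551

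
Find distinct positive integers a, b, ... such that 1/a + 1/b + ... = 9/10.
1/2 + 1/3 + 1/15

Greedy algorithm:
9/10: ceiling(10/9) = 2, use 1/2
2/5: ceiling(5/2) = 3, use 1/3
1/15: ceiling(15/1) = 15, use 1/15
Result: 9/10 = 1/2 + 1/3 + 1/15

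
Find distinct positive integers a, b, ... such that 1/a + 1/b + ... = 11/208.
1/19 + 1/3952

Greedy algorithm:
11/208: ceiling(208/11) = 19, use 1/19
1/3952: ceiling(3952/1) = 3952, use 1/3952
Result: 11/208 = 1/19 + 1/3952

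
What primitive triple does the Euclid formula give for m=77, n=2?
(5925, 308, 5933)

Euclid's formula: a = m² - n², b = 2mn, c = m² + n²
m = 77, n = 2
a = 77² - 2² = 5929 - 4 = 5925
b = 2 × 77 × 2 = 308
c = 77² + 2² = 5929 + 4 = 5933
Verification: 5925² + 308² = 35105625 + 94864 = 35200489 = 5933² ✓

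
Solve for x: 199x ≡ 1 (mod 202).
67

gcd(199, 202) = 1, so the inverse exists.
Extended Euclidean algorithm on (202, 199):
202 = 1 × 199 + 3  ⟹  3 = (1)·202 + (-1)·199
199 = 66 × 3 + 1  ⟹  1 = (-66)·202 + (67)·199
So (67)·199 ≡ 1 (mod 202), i.e. 199^(-1) ≡ 67 (mod 202).
Check: 199 × 67 = 13333 ≡ 1 (mod 202)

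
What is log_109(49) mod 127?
124

Baby-step giant-step with step n = ⌈√127⌉ = 12.
Baby steps 109^j mod 127 (j:value) for j=0..11: 0:1, 1:109, 2:70, 3:10, 4:74, 5:65, 6:100, 7:105, 8:15, 9:111, 10:34, 11:23.
Giant-step multiplier: 109^(-12) ≡ 109^(126-12) = 109^114 ≡ 50 (mod 127).
Giant steps γ_i = 49·50^i mod 127: γ_0=49, γ_1=37, γ_2=72, γ_3=44, γ_4=41, γ_5=18, γ_6=11, γ_7=42, γ_8=68, γ_9=98, γ_10=74 (in table at j=4).
x = i·n + j = 10·12 + 4 = 124.
Check: 109^124 ≡ 49 (mod 127).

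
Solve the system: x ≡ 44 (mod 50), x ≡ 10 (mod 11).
494

Using Chinese Remainder Theorem:
M = 50 × 11 = 550
M1 = 11, M2 = 50
y1 = 11^(-1) mod 50 = 41
y2 = 50^(-1) mod 11 = 2
x = (44×11×41 + 10×50×2) mod 550 = 494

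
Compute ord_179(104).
178

179 is prime, so ord(104) divides φ(179) = 178.
Divisors of 178: 1, 2, 89, 178.
Repeated squaring: 104^1 ≡ 104, 104^2 ≡ 76, 104^4 ≡ 48, 104^8 ≡ 156, 104^16 ≡ 171, 104^32 ≡ 64, 104^64 ≡ 158, 104^128 ≡ 83 (mod 179).
Test 104^d mod 179 for each divisor d in increasing order:
104^1 ≡ 104
104^2 ≡ 76
104^89 = 104^64·104^16·104^8·104^1 ≡ 178
104^178 = 104^128·104^32·104^16·104^2 ≡ 1  ← first divisor giving 1
The order is 178.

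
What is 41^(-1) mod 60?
41

gcd(41, 60) = 1, so the inverse exists.
Extended Euclidean algorithm on (60, 41):
60 = 1 × 41 + 19  ⟹  19 = (1)·60 + (-1)·41
41 = 2 × 19 + 3  ⟹  3 = (-2)·60 + (3)·41
19 = 6 × 3 + 1  ⟹  1 = (13)·60 + (-19)·41
So (-19)·41 ≡ 1 (mod 60), i.e. 41^(-1) ≡ -19 ≡ 41 (mod 60).
Check: 41 × 41 = 1681 ≡ 1 (mod 60)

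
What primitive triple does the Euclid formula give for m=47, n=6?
(2173, 564, 2245)

Euclid's formula: a = m² - n², b = 2mn, c = m² + n²
m = 47, n = 6
a = 47² - 6² = 2209 - 36 = 2173
b = 2 × 47 × 6 = 564
c = 47² + 6² = 2209 + 36 = 2245
Verification: 2173² + 564² = 4721929 + 318096 = 5040025 = 2245² ✓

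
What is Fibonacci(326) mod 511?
351

Matrix identity: Q^n = [[F_(n+1), F_n], [F_n, F_(n-1)]] with Q = [[1,1],[1,0]].
n = 326 = 101000110₂. Square-and-multiply, entries mod 511:
Q^1 = [[1,1],[1,0]]
Q^2 = (Q^1)² = [[2,1],[1,1]]
Q^5 = (Q^2)²·Q = [[8,5],[5,3]]
Q^10 = (Q^5)² = [[89,55],[55,34]]
Q^20 = (Q^10)² = [[215,122],[122,93]]
Q^40 = (Q^20)² = [[300,273],[273,27]]
Q^81 = (Q^40)²·Q = [[344,498],[498,357]]
Q^163 = (Q^81)²·Q = [[38,464],[464,85]]
Q^326 = (Q^163)² = [[76,351],[351,236]]
F_326 mod 511 = Q^326[0][1] = 351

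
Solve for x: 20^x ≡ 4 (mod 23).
14

Baby-step giant-step with step n = ⌈√23⌉ = 5.
Baby steps 20^j mod 23 (j:value) for j=0..4: 0:1, 1:20, 2:9, 3:19, 4:12.
Giant-step multiplier: 20^(-5) ≡ 20^(22-5) = 20^17 ≡ 7 (mod 23).
Giant steps γ_i = 4·7^i mod 23: γ_0=4, γ_1=5, γ_2=12 (in table at j=4).
x = i·n + j = 2·5 + 4 = 14.
Check: 20^14 ≡ 4 (mod 23).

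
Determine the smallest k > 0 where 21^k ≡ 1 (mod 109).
27

109 is prime, so ord(21) divides φ(109) = 108.
Divisors of 108: 1, 2, 3, 4, 6, 9, 12, 18, 27, 36, 54, 108.
Repeated squaring: 21^1 ≡ 21, 21^2 ≡ 5, 21^4 ≡ 25, 21^8 ≡ 80, 21^16 ≡ 78, 21^32 ≡ 89, 21^64 ≡ 73 (mod 109).
Test 21^d mod 109 for each divisor d in increasing order:
21^1 ≡ 21
21^2 ≡ 5
21^3 = 21^2·21^1 ≡ 105
21^4 ≡ 25
21^6 = 21^4·21^2 ≡ 16
21^9 = 21^8·21^1 ≡ 45
21^12 = 21^8·21^4 ≡ 38
21^18 = 21^16·21^2 ≡ 63
21^27 = 21^16·21^8·21^2·21^1 ≡ 1  ← first divisor giving 1
The order is 27.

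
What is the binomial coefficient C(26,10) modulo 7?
2

Using Lucas' theorem:
Write n=26 and k=10 in base 7:
n in base 7: [3, 5]
k in base 7: [1, 3]
C(26,10) mod 7 = ∏ C(n_i, k_i) mod 7
Digit binomials (mod 7): C(3,1) = 3; C(5,3) = 10 ≡ 3
Product: 3 × 3 = 9 ≡ 2 (mod 7)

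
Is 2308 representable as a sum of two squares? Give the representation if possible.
2² + 48² (a=2, b=48)

Factorization: 2308 = 2^2 × 577
By Fermat: n is sum of two squares iff every prime p ≡ 3 (mod 4) appears to even power.
All primes ≡ 3 (mod 4) appear to even power.
Search a = 0, 1, 2, … for 2308 - a² a perfect square: first hit at a = 2: 2308 - 4 = 2304 = 48².
2308 = 2² + 48² = 4 + 2304 ✓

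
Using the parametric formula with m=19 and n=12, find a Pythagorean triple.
(217, 456, 505)

Euclid's formula: a = m² - n², b = 2mn, c = m² + n²
m = 19, n = 12
a = 19² - 12² = 361 - 144 = 217
b = 2 × 19 × 12 = 456
c = 19² + 12² = 361 + 144 = 505
Verification: 217² + 456² = 47089 + 207936 = 255025 = 505² ✓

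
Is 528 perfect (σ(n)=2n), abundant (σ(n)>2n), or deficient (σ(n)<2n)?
abundant

Proper divisors of 528: sum = 1 + 2 + 3 + 4 + 6 + 8 + 11 + 12 + ... + 88 + 132 + 176 + 264 (19 divisors) = 960
Since 960 > 528, 528 is abundant.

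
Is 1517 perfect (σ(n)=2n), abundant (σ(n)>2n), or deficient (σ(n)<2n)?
deficient

Proper divisors of 1517: sum = 1 + 37 + 41 = 79
Since 79 < 1517, 1517 is deficient.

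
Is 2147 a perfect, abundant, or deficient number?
deficient

Proper divisors of 2147: sum = 1 + 19 + 113 = 133
Since 133 < 2147, 2147 is deficient.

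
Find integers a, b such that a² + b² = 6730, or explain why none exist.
13² + 81² (a=13, b=81)

Factorization: 6730 = 2 × 5 × 673
By Fermat: n is sum of two squares iff every prime p ≡ 3 (mod 4) appears to even power.
All primes ≡ 3 (mod 4) appear to even power.
Search a = 0, 1, 2, … for 6730 - a² a perfect square: first hit at a = 13: 6730 - 169 = 6561 = 81².
6730 = 13² + 81² = 169 + 6561 ✓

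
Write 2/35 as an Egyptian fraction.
1/18 + 1/630

Greedy algorithm:
2/35: ceiling(35/2) = 18, use 1/18
1/630: ceiling(630/1) = 630, use 1/630
Result: 2/35 = 1/18 + 1/630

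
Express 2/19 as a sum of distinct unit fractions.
1/10 + 1/190

Greedy algorithm:
2/19: ceiling(19/2) = 10, use 1/10
1/190: ceiling(190/1) = 190, use 1/190
Result: 2/19 = 1/10 + 1/190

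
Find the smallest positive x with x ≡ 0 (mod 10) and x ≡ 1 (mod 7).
50

Using Chinese Remainder Theorem:
M = 10 × 7 = 70
M1 = 7, M2 = 10
y1 = 7^(-1) mod 10 = 3
y2 = 10^(-1) mod 7 = 5
x = (0×7×3 + 1×10×5) mod 70 = 50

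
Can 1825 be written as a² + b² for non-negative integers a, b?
12² + 41² (a=12, b=41)

Factorization: 1825 = 5^2 × 73
By Fermat: n is sum of two squares iff every prime p ≡ 3 (mod 4) appears to even power.
All primes ≡ 3 (mod 4) appear to even power.
Search a = 0, 1, 2, … for 1825 - a² a perfect square: first hit at a = 12: 1825 - 144 = 1681 = 41².
1825 = 12² + 41² = 144 + 1681 ✓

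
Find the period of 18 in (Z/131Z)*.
26

131 is prime, so ord(18) divides φ(131) = 130.
Divisors of 130: 1, 2, 5, 10, 13, 26, 65, 130.
Repeated squaring: 18^1 ≡ 18, 18^2 ≡ 62, 18^4 ≡ 45, 18^8 ≡ 60, 18^16 ≡ 63, 18^32 ≡ 39, 18^64 ≡ 80, 18^128 ≡ 112 (mod 131).
Test 18^d mod 131 for each divisor d in increasing order:
18^1 ≡ 18
18^2 ≡ 62
18^5 = 18^4·18^1 ≡ 24
18^10 = 18^8·18^2 ≡ 52
18^13 = 18^8·18^4·18^1 ≡ 130
18^26 = 18^16·18^8·18^2 ≡ 1  ← first divisor giving 1
The order is 26.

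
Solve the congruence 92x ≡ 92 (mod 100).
x ≡ 1 (mod 25)

gcd(92, 100) = 4, which divides 92, so solutions exist.
Divide through by 4: 23x ≡ 23 (mod 25).
Find 23^(-1) mod 25 by the extended Euclidean algorithm:
25 = 1 × 23 + 2  ⟹  2 = (1)·25 + (-1)·23
23 = 11 × 2 + 1  ⟹  1 = (-11)·25 + (12)·23
So (12)·23 ≡ 1 (mod 25), i.e. 23^(-1) ≡ 12 (mod 25).
x ≡ 12 × 23 = 276 ≡ 1 (mod 25).
Check: 92 × 1 = 92 ≡ 92 (mod 100).
x ≡ 1 (mod 25), giving 4 solutions mod 100.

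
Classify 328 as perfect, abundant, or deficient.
deficient

Proper divisors of 328: sum = 1 + 2 + 4 + 8 + 41 + 82 + 164 = 302
Since 302 < 328, 328 is deficient.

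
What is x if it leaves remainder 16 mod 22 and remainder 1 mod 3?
16

Using Chinese Remainder Theorem:
M = 22 × 3 = 66
M1 = 3, M2 = 22
y1 = 3^(-1) mod 22 = 15
y2 = 22^(-1) mod 3 = 1
x = (16×3×15 + 1×22×1) mod 66 = 16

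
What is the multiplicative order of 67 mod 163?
162

163 is prime, so ord(67) divides φ(163) = 162.
Divisors of 162: 1, 2, 3, 6, 9, 18, 27, 54, 81, 162.
Repeated squaring: 67^1 ≡ 67, 67^2 ≡ 88, 67^4 ≡ 83, 67^8 ≡ 43, 67^16 ≡ 56, 67^32 ≡ 39, 67^64 ≡ 54, 67^128 ≡ 145 (mod 163).
Test 67^d mod 163 for each divisor d in increasing order:
67^1 ≡ 67
67^2 ≡ 88
67^3 = 67^2·67^1 ≡ 28
67^6 = 67^4·67^2 ≡ 132
67^9 = 67^8·67^1 ≡ 110
67^18 = 67^16·67^2 ≡ 38
67^27 = 67^16·67^8·67^2·67^1 ≡ 105
67^54 = 67^32·67^16·67^4·67^2 ≡ 104
67^81 = 67^64·67^16·67^1 ≡ 162
67^162 = 67^128·67^32·67^2 ≡ 1  ← first divisor giving 1
The order is 162.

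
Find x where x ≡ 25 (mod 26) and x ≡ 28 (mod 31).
493

Using Chinese Remainder Theorem:
M = 26 × 31 = 806
M1 = 31, M2 = 26
y1 = 31^(-1) mod 26 = 21
y2 = 26^(-1) mod 31 = 6
x = (25×31×21 + 28×26×6) mod 806 = 493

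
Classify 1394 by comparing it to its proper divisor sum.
deficient

Proper divisors of 1394: sum = 1 + 2 + 17 + 34 + 41 + 82 + 697 = 874
Since 874 < 1394, 1394 is deficient.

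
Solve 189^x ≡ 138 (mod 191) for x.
106

Baby-step giant-step with step n = ⌈√191⌉ = 14.
Baby steps 189^j mod 191 (j:value) for j=0..13: 0:1, 1:189, 2:4, 3:183, 4:16, 5:159, 6:64, 7:63, 8:65, 9:61, 10:69, 11:53, 12:85, 13:21.
Giant-step multiplier: 189^(-14) ≡ 189^(190-14) = 189^176 ≡ 50 (mod 191).
Giant steps γ_i = 138·50^i mod 191: γ_0=138, γ_1=24, γ_2=54, γ_3=26, γ_4=154, γ_5=60, γ_6=135, γ_7=65 (in table at j=8).
x = i·n + j = 7·14 + 8 = 106.
Check: 189^106 ≡ 138 (mod 191).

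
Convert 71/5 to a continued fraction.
[14; 5]

Euclidean algorithm steps:
71 = 14 × 5 + 1
5 = 5 × 1 + 0
Continued fraction: [14; 5]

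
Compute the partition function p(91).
64112359

p(n) counts ways to write n as a sum of positive integers (order ignored).
Euler's pentagonal recurrence: p(k) = p(k-1) + p(k-2) - p(k-5) - p(k-7) + p(k-12) + p(k-15) - ... (offsets j(3j∓1)/2, signs ++--, p(0)=1, p(<0)=0).
DP table for k = 0..90: p(0)=1, p(1)=1, p(2)=2, p(3)=3, p(4)=5, p(5)=7, p(6)=11, p(7)=15, p(8)=22, p(9)=30, p(10)=42, p(11)=56, p(12)=77, p(13)=101, p(14)=135, p(15)=176, p(16)=231, p(17)=297, p(18)=385, p(19)=490, p(20)=627, p(21)=792, p(22)=1002, p(23)=1255, p(24)=1575, p(25)=1958, p(26)=2436, p(27)=3010, p(28)=3718, p(29)=4565, p(30)=5604, p(31)=6842, p(32)=8349, p(33)=10143, p(34)=12310, p(35)=14883, p(36)=17977, p(37)=21637, p(38)=26015, p(39)=31185, p(40)=37338, p(41)=44583, p(42)=53174, p(43)=63261, p(44)=75175, p(45)=89134, p(46)=105558, p(47)=124754, p(48)=147273, p(49)=173525, p(50)=204226, p(51)=239943, p(52)=281589, p(53)=329931, p(54)=386155, p(55)=451276, p(56)=526823, p(57)=614154, p(58)=715220, p(59)=831820, p(60)=966467, p(61)=1121505, p(62)=1300156, p(63)=1505499, p(64)=1741630, p(65)=2012558, p(66)=2323520, p(67)=2679689, p(68)=3087735, p(69)=3554345, p(70)=4087968, p(71)=4697205, p(72)=5392783, p(73)=6185689, p(74)=7089500, p(75)=8118264, p(76)=9289091, p(77)=10619863, p(78)=12132164, p(79)=13848650, p(80)=15796476, p(81)=18004327, p(82)=20506255, p(83)=23338469, p(84)=26543660, p(85)=30167357, p(86)=34262962, p(87)=38887673, p(88)=44108109, p(89)=49995925, p(90)=56634173.
Final step: p(91) = p(90) + p(89) - p(86) - p(84) + p(79) + p(76) - p(69) - p(65) + p(56) + p(51) - p(40) - p(34) + p(21) + p(14)
= 56634173 + 49995925 - 34262962 - 26543660 + 13848650 + 9289091 - 3554345 - 2012558 + 526823 + 239943 - 37338 - 12310 + 792 + 135
= 64112359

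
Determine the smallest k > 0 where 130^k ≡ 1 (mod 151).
150

151 is prime, so ord(130) divides φ(151) = 150.
Divisors of 150: 1, 2, 3, 5, 6, 10, 15, 25, 30, 50, 75, 150.
Repeated squaring: 130^1 ≡ 130, 130^2 ≡ 139, 130^4 ≡ 144, 130^8 ≡ 49, 130^16 ≡ 136, 130^32 ≡ 74, 130^64 ≡ 40, 130^128 ≡ 90 (mod 151).
Test 130^d mod 151 for each divisor d in increasing order:
130^1 ≡ 130
130^2 ≡ 139
130^3 = 130^2·130^1 ≡ 101
130^5 = 130^4·130^1 ≡ 147
130^6 = 130^4·130^2 ≡ 84
130^10 = 130^8·130^2 ≡ 16
130^15 = 130^8·130^4·130^2·130^1 ≡ 87
130^25 = 130^16·130^8·130^1 ≡ 33
130^30 = 130^16·130^8·130^4·130^2 ≡ 19
130^50 = 130^32·130^16·130^2 ≡ 32
130^75 = 130^64·130^8·130^2·130^1 ≡ 150
130^150 = 130^128·130^16·130^4·130^2 ≡ 1  ← first divisor giving 1
The order is 150.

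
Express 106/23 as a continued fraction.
[4; 1, 1, 1, 1, 4]

Euclidean algorithm steps:
106 = 4 × 23 + 14
23 = 1 × 14 + 9
14 = 1 × 9 + 5
9 = 1 × 5 + 4
5 = 1 × 4 + 1
4 = 4 × 1 + 0
Continued fraction: [4; 1, 1, 1, 1, 4]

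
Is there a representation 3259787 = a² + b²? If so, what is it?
Not possible

Factorization: 3259787 = 41 × 43^3
By Fermat: n is sum of two squares iff every prime p ≡ 3 (mod 4) appears to even power.
Prime(s) ≡ 3 (mod 4) with odd exponent: [(43, 3)]
Therefore 3259787 cannot be expressed as a² + b².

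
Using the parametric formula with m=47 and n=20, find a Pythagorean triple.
(1809, 1880, 2609)

Euclid's formula: a = m² - n², b = 2mn, c = m² + n²
m = 47, n = 20
a = 47² - 20² = 2209 - 400 = 1809
b = 2 × 47 × 20 = 1880
c = 47² + 20² = 2209 + 400 = 2609
Verification: 1809² + 1880² = 3272481 + 3534400 = 6806881 = 2609² ✓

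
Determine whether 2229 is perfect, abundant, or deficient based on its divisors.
deficient

Proper divisors of 2229: sum = 1 + 3 + 743 = 747
Since 747 < 2229, 2229 is deficient.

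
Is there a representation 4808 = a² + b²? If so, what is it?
38² + 58² (a=38, b=58)

Factorization: 4808 = 2^3 × 601
By Fermat: n is sum of two squares iff every prime p ≡ 3 (mod 4) appears to even power.
All primes ≡ 3 (mod 4) appear to even power.
Search a = 0, 1, 2, … for 4808 - a² a perfect square: first hit at a = 38: 4808 - 1444 = 3364 = 58².
4808 = 38² + 58² = 1444 + 3364 ✓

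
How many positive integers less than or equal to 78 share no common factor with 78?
24

78 = 2 × 3 × 13
φ(n) = n × ∏(1 - 1/p) for each prime p dividing n
φ(78) = 78 × (1 - 1/2) × (1 - 1/3) × (1 - 1/13) = 24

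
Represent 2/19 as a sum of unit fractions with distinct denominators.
1/10 + 1/190

Greedy algorithm:
2/19: ceiling(19/2) = 10, use 1/10
1/190: ceiling(190/1) = 190, use 1/190
Result: 2/19 = 1/10 + 1/190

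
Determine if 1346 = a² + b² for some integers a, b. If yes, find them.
11² + 35² (a=11, b=35)

Factorization: 1346 = 2 × 673
By Fermat: n is sum of two squares iff every prime p ≡ 3 (mod 4) appears to even power.
All primes ≡ 3 (mod 4) appear to even power.
Search a = 0, 1, 2, … for 1346 - a² a perfect square: first hit at a = 11: 1346 - 121 = 1225 = 35².
1346 = 11² + 35² = 121 + 1225 ✓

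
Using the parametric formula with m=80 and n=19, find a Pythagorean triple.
(6039, 3040, 6761)

Euclid's formula: a = m² - n², b = 2mn, c = m² + n²
m = 80, n = 19
a = 80² - 19² = 6400 - 361 = 6039
b = 2 × 80 × 19 = 3040
c = 80² + 19² = 6400 + 361 = 6761
Verification: 6039² + 3040² = 36469521 + 9241600 = 45711121 = 6761² ✓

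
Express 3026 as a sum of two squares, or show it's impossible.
1² + 55² (a=1, b=55)

Factorization: 3026 = 2 × 17 × 89
By Fermat: n is sum of two squares iff every prime p ≡ 3 (mod 4) appears to even power.
All primes ≡ 3 (mod 4) appear to even power.
Search a = 0, 1, 2, … for 3026 - a² a perfect square: first hit at a = 1: 3026 - 1 = 3025 = 55².
3026 = 1² + 55² = 1 + 3025 ✓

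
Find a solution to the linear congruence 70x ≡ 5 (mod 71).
x ≡ 66 (mod 71)

gcd(70, 71) = 1, which divides 5, so solutions exist.
Find 70^(-1) mod 71 by the extended Euclidean algorithm:
71 = 1 × 70 + 1  ⟹  1 = (1)·71 + (-1)·70
So (-1)·70 ≡ 1 (mod 71), i.e. 70^(-1) ≡ -1 ≡ 70 (mod 71).
x ≡ 70 × 5 = 350 ≡ 66 (mod 71).
Check: 70 × 66 = 4620 ≡ 5 (mod 71).
Unique solution: x ≡ 66 (mod 71)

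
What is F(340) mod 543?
294

Matrix identity: Q^n = [[F_(n+1), F_n], [F_n, F_(n-1)]] with Q = [[1,1],[1,0]].
n = 340 = 101010100₂. Square-and-multiply, entries mod 543:
Q^1 = [[1,1],[1,0]]
Q^2 = (Q^1)² = [[2,1],[1,1]]
Q^5 = (Q^2)²·Q = [[8,5],[5,3]]
Q^10 = (Q^5)² = [[89,55],[55,34]]
Q^21 = (Q^10)²·Q = [[335,86],[86,249]]
Q^42 = (Q^21)² = [[161,268],[268,436]]
Q^85 = (Q^42)²·Q = [[359,5],[5,354]]
Q^170 = (Q^85)² = [[215,307],[307,451]]
Q^340 = (Q^170)² = [[380,294],[294,86]]
F_340 mod 543 = Q^340[0][1] = 294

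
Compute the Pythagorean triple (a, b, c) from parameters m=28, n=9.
(703, 504, 865)

Euclid's formula: a = m² - n², b = 2mn, c = m² + n²
m = 28, n = 9
a = 28² - 9² = 784 - 81 = 703
b = 2 × 28 × 9 = 504
c = 28² + 9² = 784 + 81 = 865
Verification: 703² + 504² = 494209 + 254016 = 748225 = 865² ✓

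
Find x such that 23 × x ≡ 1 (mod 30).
17

gcd(23, 30) = 1, so the inverse exists.
Extended Euclidean algorithm on (30, 23):
30 = 1 × 23 + 7  ⟹  7 = (1)·30 + (-1)·23
23 = 3 × 7 + 2  ⟹  2 = (-3)·30 + (4)·23
7 = 3 × 2 + 1  ⟹  1 = (10)·30 + (-13)·23
So (-13)·23 ≡ 1 (mod 30), i.e. 23^(-1) ≡ -13 ≡ 17 (mod 30).
Check: 23 × 17 = 391 ≡ 1 (mod 30)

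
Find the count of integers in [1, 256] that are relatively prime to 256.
128

256 = 2^8
φ(n) = n × ∏(1 - 1/p) for each prime p dividing n
φ(256) = 256 × (1 - 1/2) = 128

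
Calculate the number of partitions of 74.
7089500

p(n) counts ways to write n as a sum of positive integers (order ignored).
Euler's pentagonal recurrence: p(k) = p(k-1) + p(k-2) - p(k-5) - p(k-7) + p(k-12) + p(k-15) - ... (offsets j(3j∓1)/2, signs ++--, p(0)=1, p(<0)=0).
DP table for k = 0..73: p(0)=1, p(1)=1, p(2)=2, p(3)=3, p(4)=5, p(5)=7, p(6)=11, p(7)=15, p(8)=22, p(9)=30, p(10)=42, p(11)=56, p(12)=77, p(13)=101, p(14)=135, p(15)=176, p(16)=231, p(17)=297, p(18)=385, p(19)=490, p(20)=627, p(21)=792, p(22)=1002, p(23)=1255, p(24)=1575, p(25)=1958, p(26)=2436, p(27)=3010, p(28)=3718, p(29)=4565, p(30)=5604, p(31)=6842, p(32)=8349, p(33)=10143, p(34)=12310, p(35)=14883, p(36)=17977, p(37)=21637, p(38)=26015, p(39)=31185, p(40)=37338, p(41)=44583, p(42)=53174, p(43)=63261, p(44)=75175, p(45)=89134, p(46)=105558, p(47)=124754, p(48)=147273, p(49)=173525, p(50)=204226, p(51)=239943, p(52)=281589, p(53)=329931, p(54)=386155, p(55)=451276, p(56)=526823, p(57)=614154, p(58)=715220, p(59)=831820, p(60)=966467, p(61)=1121505, p(62)=1300156, p(63)=1505499, p(64)=1741630, p(65)=2012558, p(66)=2323520, p(67)=2679689, p(68)=3087735, p(69)=3554345, p(70)=4087968, p(71)=4697205, p(72)=5392783, p(73)=6185689.
Final step: p(74) = p(73) + p(72) - p(69) - p(67) + p(62) + p(59) - p(52) - p(48) + p(39) + p(34) - p(23) - p(17) + p(4)
= 6185689 + 5392783 - 3554345 - 2679689 + 1300156 + 831820 - 281589 - 147273 + 31185 + 12310 - 1255 - 297 + 5
= 7089500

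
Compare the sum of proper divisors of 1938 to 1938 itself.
abundant

Proper divisors of 1938: sum = 1 + 2 + 3 + 6 + 17 + 19 + 34 + 38 + 51 + 57 + 102 + 114 + 323 + 646 + 969 = 2382
Since 2382 > 1938, 1938 is abundant.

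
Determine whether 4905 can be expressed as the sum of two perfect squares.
12² + 69² (a=12, b=69)

Factorization: 4905 = 3^2 × 5 × 109
By Fermat: n is sum of two squares iff every prime p ≡ 3 (mod 4) appears to even power.
All primes ≡ 3 (mod 4) appear to even power.
Search a = 0, 1, 2, … for 4905 - a² a perfect square: first hit at a = 12: 4905 - 144 = 4761 = 69².
4905 = 12² + 69² = 144 + 4761 ✓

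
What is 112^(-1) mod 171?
142

gcd(112, 171) = 1, so the inverse exists.
Extended Euclidean algorithm on (171, 112):
171 = 1 × 112 + 59  ⟹  59 = (1)·171 + (-1)·112
112 = 1 × 59 + 53  ⟹  53 = (-1)·171 + (2)·112
59 = 1 × 53 + 6  ⟹  6 = (2)·171 + (-3)·112
53 = 8 × 6 + 5  ⟹  5 = (-17)·171 + (26)·112
6 = 1 × 5 + 1  ⟹  1 = (19)·171 + (-29)·112
So (-29)·112 ≡ 1 (mod 171), i.e. 112^(-1) ≡ -29 ≡ 142 (mod 171).
Check: 112 × 142 = 15904 ≡ 1 (mod 171)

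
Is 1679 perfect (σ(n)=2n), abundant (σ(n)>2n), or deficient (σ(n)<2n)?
deficient

Proper divisors of 1679: sum = 1 + 23 + 73 = 97
Since 97 < 1679, 1679 is deficient.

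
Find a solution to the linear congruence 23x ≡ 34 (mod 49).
x ≡ 10 (mod 49)

gcd(23, 49) = 1, which divides 34, so solutions exist.
Find 23^(-1) mod 49 by the extended Euclidean algorithm:
49 = 2 × 23 + 3  ⟹  3 = (1)·49 + (-2)·23
23 = 7 × 3 + 2  ⟹  2 = (-7)·49 + (15)·23
3 = 1 × 2 + 1  ⟹  1 = (8)·49 + (-17)·23
So (-17)·23 ≡ 1 (mod 49), i.e. 23^(-1) ≡ -17 ≡ 32 (mod 49).
x ≡ 32 × 34 = 1088 ≡ 10 (mod 49).
Check: 23 × 10 = 230 ≡ 34 (mod 49).
Unique solution: x ≡ 10 (mod 49)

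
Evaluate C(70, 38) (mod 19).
3

Using Lucas' theorem:
Write n=70 and k=38 in base 19:
n in base 19: [3, 13]
k in base 19: [2, 0]
C(70,38) mod 19 = ∏ C(n_i, k_i) mod 19
Digit binomials (mod 19): C(3,2) = 3; C(13,0) = 1
Product: 3 × 1 = 3 ≡ 3 (mod 19)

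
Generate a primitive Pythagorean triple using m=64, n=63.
(127, 8064, 8065)

Euclid's formula: a = m² - n², b = 2mn, c = m² + n²
m = 64, n = 63
a = 64² - 63² = 4096 - 3969 = 127
b = 2 × 64 × 63 = 8064
c = 64² + 63² = 4096 + 3969 = 8065
Verification: 127² + 8064² = 16129 + 65028096 = 65044225 = 8065² ✓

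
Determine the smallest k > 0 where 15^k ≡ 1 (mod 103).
51

103 is prime, so ord(15) divides φ(103) = 102.
Divisors of 102: 1, 2, 3, 6, 17, 34, 51, 102.
Repeated squaring: 15^1 ≡ 15, 15^2 ≡ 19, 15^4 ≡ 52, 15^8 ≡ 26, 15^16 ≡ 58, 15^32 ≡ 68, 15^64 ≡ 92 (mod 103).
Test 15^d mod 103 for each divisor d in increasing order:
15^1 ≡ 15
15^2 ≡ 19
15^3 = 15^2·15^1 ≡ 79
15^6 = 15^4·15^2 ≡ 61
15^17 = 15^16·15^1 ≡ 46
15^34 = 15^32·15^2 ≡ 56
15^51 = 15^32·15^16·15^2·15^1 ≡ 1  ← first divisor giving 1
The order is 51.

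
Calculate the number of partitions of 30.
5604

p(n) counts ways to write n as a sum of positive integers (order ignored).
Euler's pentagonal recurrence: p(k) = p(k-1) + p(k-2) - p(k-5) - p(k-7) + p(k-12) + p(k-15) - ... (offsets j(3j∓1)/2, signs ++--, p(0)=1, p(<0)=0).
DP table for k = 0..29: p(0)=1, p(1)=1, p(2)=2, p(3)=3, p(4)=5, p(5)=7, p(6)=11, p(7)=15, p(8)=22, p(9)=30, p(10)=42, p(11)=56, p(12)=77, p(13)=101, p(14)=135, p(15)=176, p(16)=231, p(17)=297, p(18)=385, p(19)=490, p(20)=627, p(21)=792, p(22)=1002, p(23)=1255, p(24)=1575, p(25)=1958, p(26)=2436, p(27)=3010, p(28)=3718, p(29)=4565.
Final step: p(30) = p(29) + p(28) - p(25) - p(23) + p(18) + p(15) - p(8) - p(4)
= 4565 + 3718 - 1958 - 1255 + 385 + 176 - 22 - 5
= 5604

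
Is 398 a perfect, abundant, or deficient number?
deficient

Proper divisors of 398: sum = 1 + 2 + 199 = 202
Since 202 < 398, 398 is deficient.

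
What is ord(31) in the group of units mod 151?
75

151 is prime, so ord(31) divides φ(151) = 150.
Divisors of 150: 1, 2, 3, 5, 6, 10, 15, 25, 30, 50, 75, 150.
Repeated squaring: 31^1 ≡ 31, 31^2 ≡ 55, 31^4 ≡ 5, 31^8 ≡ 25, 31^16 ≡ 21, 31^32 ≡ 139, 31^64 ≡ 144, 31^128 ≡ 49 (mod 151).
Test 31^d mod 151 for each divisor d in increasing order:
31^1 ≡ 31
31^2 ≡ 55
31^3 = 31^2·31^1 ≡ 44
31^5 = 31^4·31^1 ≡ 4
31^6 = 31^4·31^2 ≡ 124
31^10 = 31^8·31^2 ≡ 16
31^15 = 31^8·31^4·31^2·31^1 ≡ 64
31^25 = 31^16·31^8·31^1 ≡ 118
31^30 = 31^16·31^8·31^4·31^2 ≡ 19
31^50 = 31^32·31^16·31^2 ≡ 32
31^75 = 31^64·31^8·31^2·31^1 ≡ 1  ← first divisor giving 1
The order is 75.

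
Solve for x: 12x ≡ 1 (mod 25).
23

gcd(12, 25) = 1, so the inverse exists.
Extended Euclidean algorithm on (25, 12):
25 = 2 × 12 + 1  ⟹  1 = (1)·25 + (-2)·12
So (-2)·12 ≡ 1 (mod 25), i.e. 12^(-1) ≡ -2 ≡ 23 (mod 25).
Check: 12 × 23 = 276 ≡ 1 (mod 25)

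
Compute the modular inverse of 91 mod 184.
91

gcd(91, 184) = 1, so the inverse exists.
Extended Euclidean algorithm on (184, 91):
184 = 2 × 91 + 2  ⟹  2 = (1)·184 + (-2)·91
91 = 45 × 2 + 1  ⟹  1 = (-45)·184 + (91)·91
So (91)·91 ≡ 1 (mod 184), i.e. 91^(-1) ≡ 91 (mod 184).
Check: 91 × 91 = 8281 ≡ 1 (mod 184)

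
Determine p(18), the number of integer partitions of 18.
385

p(n) counts ways to write n as a sum of positive integers (order ignored).
Euler's pentagonal recurrence: p(k) = p(k-1) + p(k-2) - p(k-5) - p(k-7) + p(k-12) + p(k-15) - ... (offsets j(3j∓1)/2, signs ++--, p(0)=1, p(<0)=0).
DP table for k = 0..17: p(0)=1, p(1)=1, p(2)=2, p(3)=3, p(4)=5, p(5)=7, p(6)=11, p(7)=15, p(8)=22, p(9)=30, p(10)=42, p(11)=56, p(12)=77, p(13)=101, p(14)=135, p(15)=176, p(16)=231, p(17)=297.
Final step: p(18) = p(17) + p(16) - p(13) - p(11) + p(6) + p(3)
= 297 + 231 - 101 - 56 + 11 + 3
= 385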